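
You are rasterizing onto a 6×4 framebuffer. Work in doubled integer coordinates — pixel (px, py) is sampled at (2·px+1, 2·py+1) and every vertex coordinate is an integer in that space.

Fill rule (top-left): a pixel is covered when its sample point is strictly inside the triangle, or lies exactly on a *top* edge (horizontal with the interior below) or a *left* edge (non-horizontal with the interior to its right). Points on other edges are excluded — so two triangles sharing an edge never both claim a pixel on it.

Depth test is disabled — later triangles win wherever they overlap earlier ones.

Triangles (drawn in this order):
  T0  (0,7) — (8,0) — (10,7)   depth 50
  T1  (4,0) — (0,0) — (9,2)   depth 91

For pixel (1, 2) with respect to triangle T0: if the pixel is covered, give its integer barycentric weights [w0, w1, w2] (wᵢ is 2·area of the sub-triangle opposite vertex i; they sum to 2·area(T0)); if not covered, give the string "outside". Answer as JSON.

T0:
  2·area = 70
  edge (0, 7)→(8, 0): d=(8,-7) top-left  bias=+0
  edge (8, 0)→(10, 7): d=(2,7) right/bottom  bias=-1
  edge (10, 7)→(0, 7): d=(-10,0) right/bottom  bias=-1
    (3,0)@(7, 1): e=[1,9,60] → X
    (4,0)@(9, 1): e=[15,-5,60] → .
    (2,1)@(5, 3): e=[3,27,40] → X
    (4,1)@(9, 3): e=[31,-1,40] → .
    (1,2)@(3, 5): e=[5,45,20] → X
    (4,2)@(9, 5): e=[47,3,20] → X
    (5,2)@(11, 5): e=[61,-11,20] → .
    (0,3)@(1, 7): e=[7,63,0] → .  [on edge]
    (1,3)@(3, 7): e=[21,49,0] → .  [on edge]
    (2,3)@(5, 7): e=[35,35,0] → .  [on edge]
    (3,3)@(7, 7): e=[49,21,0] → .  [on edge]
    (4,3)@(9, 7): e=[63,7,0] → .  [on edge]
    (5,3)@(11, 7): e=[77,-7,0] → .  [on edge]
  covered (7 px):
    . . . X . .
    . . X X . .
    . X X X X .
    . . . . . .
T1:
  2·area = 8  (B↔C swapped to make it positive)
  edge (4, 0)→(9, 2): d=(5,2) right/bottom  bias=-1
  edge (9, 2)→(0, 0): d=(-9,-2) top-left  bias=+0
  edge (0, 0)→(4, 0): d=(4,0) top-left  bias=+0
    (2,0)@(5, 1): e=[3,1,4] → X
    (3,0)@(7, 1): e=[-1,5,4] → .
    (2,1)@(5, 3): e=[13,-17,12] → .
  covered (1 px):
    . . X . . .
    . . . . . .
    . . . . . .
    . . . . . .

Result: [45,20,5]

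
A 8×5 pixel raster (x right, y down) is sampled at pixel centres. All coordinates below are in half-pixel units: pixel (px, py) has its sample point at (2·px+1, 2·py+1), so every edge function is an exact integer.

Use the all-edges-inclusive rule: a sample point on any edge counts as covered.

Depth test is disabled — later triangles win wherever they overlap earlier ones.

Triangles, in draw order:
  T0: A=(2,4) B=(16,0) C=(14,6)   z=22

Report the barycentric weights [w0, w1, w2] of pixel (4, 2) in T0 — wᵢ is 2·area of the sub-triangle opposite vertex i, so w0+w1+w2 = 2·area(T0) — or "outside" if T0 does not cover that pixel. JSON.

T0:
  2·area = 76
  edge (2, 4)→(16, 0): d=(14,-4) inclusive
  edge (16, 0)→(14, 6): d=(-2,6) inclusive
  edge (14, 6)→(2, 4): d=(-12,-2) inclusive
    (6,0)@(13, 1): e=[2,16,58] → X
    (7,0)@(15, 1): e=[10,4,62] → X
    (3,1)@(7, 3): e=[6,48,22] → X
    (4,1)@(9, 3): e=[14,36,26] → X
    (5,1)@(11, 3): e=[22,24,30] → X
    (7,1)@(15, 3): e=[38,0,38] → X  [on edge]
    (3,2)@(7, 5): e=[34,44,-2] → .
    (4,2)@(9, 5): e=[42,32,2] → X
    (7,2)@(15, 5): e=[66,-4,14] → .
    (4,3)@(9, 7): e=[70,28,-22] → .
    (5,3)@(11, 7): e=[78,16,-18] → .
    (6,3)@(13, 7): e=[86,4,-14] → .
    (6,4)@(13, 9): e=[114,0,-38] → .  [on edge]
  covered (10 px):
    . . . . . . X X
    . . . X X X X X
    . . . . X X X .
    . . . . . . . .
    . . . . . . . .

Answer: [32,2,42]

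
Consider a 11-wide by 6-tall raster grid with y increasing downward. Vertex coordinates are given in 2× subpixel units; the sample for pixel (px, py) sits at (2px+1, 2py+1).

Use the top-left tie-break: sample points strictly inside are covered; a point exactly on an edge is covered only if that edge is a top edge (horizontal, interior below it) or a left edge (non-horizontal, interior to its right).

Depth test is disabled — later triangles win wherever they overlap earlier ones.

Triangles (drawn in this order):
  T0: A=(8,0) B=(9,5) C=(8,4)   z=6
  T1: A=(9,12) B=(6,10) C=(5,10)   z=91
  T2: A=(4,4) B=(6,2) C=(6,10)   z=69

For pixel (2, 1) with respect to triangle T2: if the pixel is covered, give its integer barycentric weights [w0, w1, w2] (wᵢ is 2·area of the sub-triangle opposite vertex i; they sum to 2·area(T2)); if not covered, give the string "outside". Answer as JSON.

T0:
  2·area = 4
  edge (8, 0)→(9, 5): d=(1,5) right/bottom  bias=-1
  edge (9, 5)→(8, 4): d=(-1,-1) top-left  bias=+0
  edge (8, 4)→(8, 0): d=(0,-4) top-left  bias=+0
    (2,0)@(5, 1): e=[16,0,-12] → ·  [on edge]
    (3,1)@(7, 3): e=[8,0,-4] → ·  [on edge]
    (4,2)@(9, 5): e=[0,0,4] → ·  [on edge]
    (5,3)@(11, 7): e=[-8,0,12] → ·  [on edge]
    (6,4)@(13, 9): e=[-16,0,20] → ·  [on edge]
    (7,5)@(15, 11): e=[-24,0,28] → ·  [on edge]
  covered (0 px):
    · · · · · · · · · · ·
    · · · · · · · · · · ·
    · · · · · · · · · · ·
    · · · · · · · · · · ·
    · · · · · · · · · · ·
    · · · · · · · · · · ·
T1:
  2·area = 2  (B↔C swapped to make it positive)
  edge (9, 12)→(5, 10): d=(-4,-2) top-left  bias=+0
  edge (5, 10)→(6, 10): d=(1,0) top-left  bias=+0
  edge (6, 10)→(9, 12): d=(3,2) right/bottom  bias=-1
    (1,4)@(3, 9): e=[0,-1,3] → ·  [on edge]
    (3,5)@(7, 11): e=[0,1,1] → #  [on edge]
    (4,5)@(9, 11): e=[4,1,-3] → ·
  covered (1 px):
    · · · · · · · · · · ·
    · · · · · · · · · · ·
    · · · · · · · · · · ·
    · · · · · · · · · · ·
    · · · · · · · · · · ·
    · · · # · · · · · · ·
T2:
  2·area = 16
  edge (4, 4)→(6, 2): d=(2,-2) top-left  bias=+0
  edge (6, 2)→(6, 10): d=(0,8) right/bottom  bias=-1
  edge (6, 10)→(4, 4): d=(-2,-6) top-left  bias=+0
    (1,0)@(3, 1): e=[-8,24,0] → ·  [on edge]
    (3,0)@(7, 1): e=[0,-8,24] → ·  [on edge]
    (2,1)@(5, 3): e=[0,8,8] → #  [on edge]
    (3,1)@(7, 3): e=[4,-8,20] → ·
    (1,2)@(3, 5): e=[0,24,-8] → ·  [on edge]
    (2,2)@(5, 5): e=[4,8,4] → #
    (3,2)@(7, 5): e=[8,-8,16] → ·
    (0,3)@(1, 7): e=[0,40,-24] → ·  [on edge]
    (2,3)@(5, 7): e=[8,8,0] → #  [on edge]
    (3,3)@(7, 7): e=[12,-8,12] → ·
    (2,4)@(5, 9): e=[12,8,-4] → ·
  covered (3 px):
    · · · · · · · · · · ·
    · · # · · · · · · · ·
    · · # · · · · · · · ·
    · · # · · · · · · · ·
    · · · · · · · · · · ·
    · · · · · · · · · · ·

Result: [8,8,0]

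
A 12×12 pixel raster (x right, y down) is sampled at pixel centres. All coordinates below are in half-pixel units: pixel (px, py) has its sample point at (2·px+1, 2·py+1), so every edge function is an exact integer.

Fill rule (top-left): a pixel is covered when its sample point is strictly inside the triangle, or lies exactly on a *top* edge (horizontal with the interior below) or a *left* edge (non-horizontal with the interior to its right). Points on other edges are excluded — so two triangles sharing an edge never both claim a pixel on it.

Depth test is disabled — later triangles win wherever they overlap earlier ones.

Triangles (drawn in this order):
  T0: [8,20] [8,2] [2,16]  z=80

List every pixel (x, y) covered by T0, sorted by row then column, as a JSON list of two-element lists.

T0:
  2·area = 108  (B↔C swapped to make it positive)
  edge (8, 20)→(2, 16): d=(-6,-4) top-left  bias=+0
  edge (2, 16)→(8, 2): d=(6,-14) top-left  bias=+0
  edge (8, 2)→(8, 20): d=(0,18) right/bottom  bias=-1
    (3,2)@(7, 5): e=[86,4,18] → █
    (4,2)@(9, 5): e=[94,32,-18] → ·
    (3,3)@(7, 7): e=[74,16,18] → █
    (4,3)@(9, 7): e=[82,44,-18] → ·
    (2,4)@(5, 9): e=[54,0,54] → █  [on edge]
    (4,4)@(9, 9): e=[70,56,-18] → ·
    (2,5)@(5, 11): e=[42,12,54] → █
    (4,5)@(9, 11): e=[58,68,-18] → ·
    (2,6)@(5, 13): e=[30,24,54] → █
    (4,6)@(9, 13): e=[46,80,-18] → ·
    (1,7)@(3, 15): e=[10,8,90] → █
    (4,7)@(9, 15): e=[34,92,-18] → ·
  covered (14 px):
    · · · · · · · · · · · ·
    · · · · · · · · · · · ·
    · · · █ · · · · · · · ·
    · · · █ · · · · · · · ·
    · · █ █ · · · · · · · ·
    · · █ █ · · · · · · · ·
    · · █ █ · · · · · · · ·
    · █ █ █ · · · · · · · ·
    · · █ █ · · · · · · · ·
    · · · █ · · · · · · · ·
    · · · · · · · · · · · ·
    · · · · · · · · · · · ·

Result: [[3,2],[3,3],[2,4],[3,4],[2,5],[3,5],[2,6],[3,6],[1,7],[2,7],[3,7],[2,8],[3,8],[3,9]]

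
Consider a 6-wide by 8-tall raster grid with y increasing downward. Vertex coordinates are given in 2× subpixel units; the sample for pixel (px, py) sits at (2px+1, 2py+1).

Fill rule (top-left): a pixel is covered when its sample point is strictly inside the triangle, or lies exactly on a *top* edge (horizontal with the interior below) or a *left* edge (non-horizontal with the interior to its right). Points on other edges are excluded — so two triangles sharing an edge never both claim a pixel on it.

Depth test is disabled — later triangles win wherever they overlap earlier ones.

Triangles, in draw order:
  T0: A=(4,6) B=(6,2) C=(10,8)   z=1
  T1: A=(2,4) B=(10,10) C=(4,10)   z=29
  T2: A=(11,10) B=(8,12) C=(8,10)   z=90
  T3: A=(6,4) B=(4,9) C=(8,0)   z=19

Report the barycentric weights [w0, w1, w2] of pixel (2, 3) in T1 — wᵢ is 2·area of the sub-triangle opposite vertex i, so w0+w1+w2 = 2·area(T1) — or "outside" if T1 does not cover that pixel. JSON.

T0:
  2·area = 28
  edge (4, 6)→(6, 2): d=(2,-4) top-left  bias=+0
  edge (6, 2)→(10, 8): d=(4,6) right/bottom  bias=-1
  edge (10, 8)→(4, 6): d=(-6,-2) top-left  bias=+0
    (0,2)@(1, 5): e=[-14,42,0] → ·  [on edge]
    (2,2)@(5, 5): e=[2,18,8] → █
    (3,2)@(7, 5): e=[10,6,12] → █
    (4,2)@(9, 5): e=[18,-6,16] → ·
    (2,3)@(5, 7): e=[6,26,-4] → ·
    (3,3)@(7, 7): e=[14,14,0] → █  [on edge]
    (4,3)@(9, 7): e=[22,2,4] → █
    (5,3)@(11, 7): e=[30,-10,8] → ·
    (3,4)@(7, 9): e=[18,22,-12] → ·
    (4,4)@(9, 9): e=[26,10,-8] → ·
  covered (4 px):
    · · · · · ·
    · · · · · ·
    · · █ █ · ·
    · · · █ █ ·
    · · · · · ·
    · · · · · ·
    · · · · · ·
    · · · · · ·
T1:
  2·area = 36
  edge (2, 4)→(10, 10): d=(8,6) right/bottom  bias=-1
  edge (10, 10)→(4, 10): d=(-6,0) right/bottom  bias=-1
  edge (4, 10)→(2, 4): d=(-2,-6) top-left  bias=+0
    (0,0)@(1, 1): e=[-18,54,0] → ·  [on edge]
    (1,2)@(3, 5): e=[2,30,4] → █
    (2,2)@(5, 5): e=[-10,30,16] → ·
    (1,3)@(3, 7): e=[18,18,0] → █  [on edge]
    (2,3)@(5, 7): e=[6,18,12] → █
    (3,3)@(7, 7): e=[-6,18,24] → ·
    (1,4)@(3, 9): e=[34,6,-4] → ·
    (2,4)@(5, 9): e=[22,6,8] → █
    (3,4)@(7, 9): e=[10,6,20] → █
    (4,4)@(9, 9): e=[-2,6,32] → ·
    (2,5)@(5, 11): e=[38,-6,4] → ·
    (3,5)@(7, 11): e=[26,-6,16] → ·
    (2,6)@(5, 13): e=[54,-18,0] → ·  [on edge]
  covered (5 px):
    · · · · · ·
    · · · · · ·
    · █ · · · ·
    · █ █ · · ·
    · · █ █ · ·
    · · · · · ·
    · · · · · ·
    · · · · · ·
T2:
  2·area = 6
  edge (11, 10)→(8, 12): d=(-3,2) right/bottom  bias=-1
  edge (8, 12)→(8, 10): d=(0,-2) top-left  bias=+0
  edge (8, 10)→(11, 10): d=(3,0) top-left  bias=+0
    (4,5)@(9, 11): e=[1,2,3] → █
    (5,5)@(11, 11): e=[-3,6,3] → ·
    (4,6)@(9, 13): e=[-5,2,9] → ·
  covered (1 px):
    · · · · · ·
    · · · · · ·
    · · · · · ·
    · · · · · ·
    · · · · · ·
    · · · · █ ·
    · · · · · ·
    · · · · · ·
T3:
  2·area = 2  (B↔C swapped to make it positive)
  edge (6, 4)→(8, 0): d=(2,-4) top-left  bias=+0
  edge (8, 0)→(4, 9): d=(-4,9) right/bottom  bias=-1
  edge (4, 9)→(6, 4): d=(2,-5) top-left  bias=+0
  covered (0 px):
    · · · · · ·
    · · · · · ·
    · · · · · ·
    · · · · · ·
    · · · · · ·
    · · · · · ·
    · · · · · ·
    · · · · · ·

Result: [18,12,6]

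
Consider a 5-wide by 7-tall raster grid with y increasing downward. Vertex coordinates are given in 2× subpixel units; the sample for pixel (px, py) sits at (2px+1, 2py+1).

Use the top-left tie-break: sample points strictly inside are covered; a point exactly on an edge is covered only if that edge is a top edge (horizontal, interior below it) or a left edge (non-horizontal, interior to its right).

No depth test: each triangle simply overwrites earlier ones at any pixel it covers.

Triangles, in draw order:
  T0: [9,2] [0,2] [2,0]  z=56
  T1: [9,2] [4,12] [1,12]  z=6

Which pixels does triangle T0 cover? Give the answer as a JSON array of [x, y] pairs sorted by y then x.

T0:
  2·area = 18
  edge (9, 2)→(0, 2): d=(-9,0) right/bottom  bias=-1
  edge (0, 2)→(2, 0): d=(2,-2) top-left  bias=+0
  edge (2, 0)→(9, 2): d=(7,2) right/bottom  bias=-1
    (0,0)@(1, 1): e=[9,0,9] → X  [on edge]
    (1,0)@(3, 1): e=[9,4,5] → X
    (2,0)@(5, 1): e=[9,8,1] → X
    (3,0)@(7, 1): e=[9,12,-3] → .
    (0,1)@(1, 3): e=[-9,4,23] → .
    (1,1)@(3, 3): e=[-9,8,19] → .
    (2,1)@(5, 3): e=[-9,12,15] → .
  covered (3 px):
    X X X . .
    . . . . .
    . . . . .
    . . . . .
    . . . . .
    . . . . .
    . . . . .
T1:
  2·area = 30
  edge (9, 2)→(4, 12): d=(-5,10) right/bottom  bias=-1
  edge (4, 12)→(1, 12): d=(-3,0) right/bottom  bias=-1
  edge (1, 12)→(9, 2): d=(8,-10) top-left  bias=+0
    (3,2)@(7, 5): e=[5,21,4] → X
    (4,2)@(9, 5): e=[-15,21,24] → .
    (2,3)@(5, 7): e=[15,15,0] → X  [on edge]
    (3,3)@(7, 7): e=[-5,15,20] → .
    (2,4)@(5, 9): e=[5,9,16] → X
    (3,4)@(7, 9): e=[-15,9,36] → .
    (1,5)@(3, 11): e=[15,3,12] → X
    (2,5)@(5, 11): e=[-5,3,32] → .
    (1,6)@(3, 13): e=[5,-3,28] → .
  covered (4 px):
    . . . . .
    . . . . .
    . . . X .
    . . X . .
    . . X . .
    . X . . .
    . . . . .

Result: [[0,0],[1,0],[2,0]]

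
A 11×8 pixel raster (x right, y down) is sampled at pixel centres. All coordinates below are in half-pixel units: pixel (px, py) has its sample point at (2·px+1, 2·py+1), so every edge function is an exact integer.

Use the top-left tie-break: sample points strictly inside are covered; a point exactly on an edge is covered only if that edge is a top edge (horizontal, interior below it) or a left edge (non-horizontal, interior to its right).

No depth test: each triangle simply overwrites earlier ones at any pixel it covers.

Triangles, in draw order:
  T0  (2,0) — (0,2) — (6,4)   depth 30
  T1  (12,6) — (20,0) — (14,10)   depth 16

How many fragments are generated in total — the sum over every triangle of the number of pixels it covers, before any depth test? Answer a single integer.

T0:
  2·area = 16  (B↔C swapped to make it positive)
  edge (2, 0)→(6, 4): d=(4,4) right/bottom  bias=-1
  edge (6, 4)→(0, 2): d=(-6,-2) top-left  bias=+0
  edge (0, 2)→(2, 0): d=(2,-2) top-left  bias=+0
    (0,0)@(1, 1): e=[8,8,0] → X  [on edge]
    (1,0)@(3, 1): e=[0,12,4] → .  [on edge]
    (0,1)@(1, 3): e=[16,-4,4] → .
    (1,1)@(3, 3): e=[8,0,8] → X  [on edge]
    (2,1)@(5, 3): e=[0,4,12] → .  [on edge]
    (1,2)@(3, 5): e=[16,-12,12] → .
    (3,2)@(7, 5): e=[0,-4,20] → .  [on edge]
    (4,2)@(9, 5): e=[-8,0,24] → .  [on edge]
    (4,3)@(9, 7): e=[0,-12,28] → .  [on edge]
    (7,3)@(15, 7): e=[-24,0,40] → .  [on edge]
    (5,4)@(11, 9): e=[0,-20,36] → .  [on edge]
    (10,4)@(21, 9): e=[-40,0,56] → .  [on edge]
    (6,5)@(13, 11): e=[0,-28,44] → .  [on edge]
    (7,6)@(15, 13): e=[0,-36,52] → .  [on edge]
    (8,7)@(17, 15): e=[0,-44,60] → .  [on edge]
  covered (2 px):
    X . . . . . . . . . .
    . X . . . . . . . . .
    . . . . . . . . . . .
    . . . . . . . . . . .
    . . . . . . . . . . .
    . . . . . . . . . . .
    . . . . . . . . . . .
    . . . . . . . . . . .
T1:
  2·area = 44
  edge (12, 6)→(20, 0): d=(8,-6) top-left  bias=+0
  edge (20, 0)→(14, 10): d=(-6,10) right/bottom  bias=-1
  edge (14, 10)→(12, 6): d=(-2,-4) top-left  bias=+0
    (9,0)@(19, 1): e=[2,4,38] → X
    (10,0)@(21, 1): e=[14,-16,46] → .
    (8,1)@(17, 3): e=[6,12,26] → X
    (9,1)@(19, 3): e=[18,-8,34] → .
    (7,2)@(15, 5): e=[10,20,14] → X
    (8,2)@(17, 5): e=[22,0,22] → .  [on edge]
    (6,3)@(13, 7): e=[14,28,2] → X
    (8,3)@(17, 7): e=[38,-12,18] → .
    (6,4)@(13, 9): e=[30,16,-2] → .
    (7,4)@(15, 9): e=[42,-4,6] → .
    (5,7)@(11, 15): e=[66,0,-22] → .  [on edge]
  covered (5 px):
    . . . . . . . . . X .
    . . . . . . . . X . .
    . . . . . . . X . . .
    . . . . . . X X . . .
    . . . . . . . . . . .
    . . . . . . . . . . .
    . . . . . . . . . . .
    . . . . . . . . . . .

Result: 7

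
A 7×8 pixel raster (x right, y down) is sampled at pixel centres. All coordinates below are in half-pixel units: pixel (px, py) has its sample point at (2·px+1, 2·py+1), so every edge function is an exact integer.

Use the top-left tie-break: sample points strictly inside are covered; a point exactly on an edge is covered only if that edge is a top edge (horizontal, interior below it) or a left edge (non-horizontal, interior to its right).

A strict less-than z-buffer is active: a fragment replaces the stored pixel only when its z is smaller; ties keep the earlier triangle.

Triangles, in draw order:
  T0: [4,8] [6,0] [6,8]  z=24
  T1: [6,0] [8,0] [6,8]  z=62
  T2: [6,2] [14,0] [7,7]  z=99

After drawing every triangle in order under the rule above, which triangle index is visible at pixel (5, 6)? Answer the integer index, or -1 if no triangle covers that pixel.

T0:
  2·area = 16
  edge (4, 8)→(6, 0): d=(2,-8) top-left  bias=+0
  edge (6, 0)→(6, 8): d=(0,8) right/bottom  bias=-1
  edge (6, 8)→(4, 8): d=(-2,0) right/bottom  bias=-1
    (2,2)@(5, 5): e=[2,8,6] → █
    (3,2)@(7, 5): e=[18,-8,6] → ·
    (2,3)@(5, 7): e=[6,8,2] → █
    (3,3)@(7, 7): e=[22,-8,2] → ·
    (2,4)@(5, 9): e=[10,8,-2] → ·
  covered (2 px):
    · · · · · · ·
    · · · · · · ·
    · · █ · · · ·
    · · █ · · · ·
    · · · · · · ·
    · · · · · · ·
    · · · · · · ·
    · · · · · · ·
T1:
  2·area = 16
  edge (6, 0)→(8, 0): d=(2,0) top-left  bias=+0
  edge (8, 0)→(6, 8): d=(-2,8) right/bottom  bias=-1
  edge (6, 8)→(6, 0): d=(0,-8) top-left  bias=+0
    (3,0)@(7, 1): e=[2,6,8] → █
    (4,0)@(9, 1): e=[2,-10,24] → ·
    (3,1)@(7, 3): e=[6,2,8] → █
    (4,1)@(9, 3): e=[6,-14,24] → ·
    (3,2)@(7, 5): e=[10,-2,8] → ·
  covered (2 px):
    · · · █ · · ·
    · · · █ · · ·
    · · · · · · ·
    · · · · · · ·
    · · · · · · ·
    · · · · · · ·
    · · · · · · ·
    · · · · · · ·
T2:
  2·area = 42
  edge (6, 2)→(14, 0): d=(8,-2) top-left  bias=+0
  edge (14, 0)→(7, 7): d=(-7,7) right/bottom  bias=-1
  edge (7, 7)→(6, 2): d=(-1,-5) top-left  bias=+0
    (5,0)@(11, 1): e=[2,14,26] → █
    (6,0)@(13, 1): e=[6,0,36] → ·  [on edge]
    (3,1)@(7, 3): e=[10,28,4] → █
    (4,1)@(9, 3): e=[14,14,14] → █
    (5,1)@(11, 3): e=[18,0,24] → ·  [on edge]
    (3,2)@(7, 5): e=[26,14,2] → █
    (4,2)@(9, 5): e=[30,0,12] → ·  [on edge]
    (3,3)@(7, 7): e=[42,0,0] → ·  [on edge]
    (2,4)@(5, 9): e=[54,0,-12] → ·  [on edge]
    (1,5)@(3, 11): e=[66,0,-24] → ·  [on edge]
    (0,6)@(1, 13): e=[78,0,-36] → ·  [on edge]
  covered (4 px):
    · · · · · █ ·
    · · · █ █ · ·
    · · · █ · · ·
    · · · · · · ·
    · · · · · · ·
    · · · · · · ·
    · · · · · · ·
    · · · · · · ·

Z-buffer (winner per pixel, '.' = empty):
  . . . 1 . 2 .
  . . . 1 2 . .
  . . 0 2 . . .
  . . 0 . . . .
  . . . . . . .
  . . . . . . .
  . . . . . . .
  . . . . . . .

Final: -1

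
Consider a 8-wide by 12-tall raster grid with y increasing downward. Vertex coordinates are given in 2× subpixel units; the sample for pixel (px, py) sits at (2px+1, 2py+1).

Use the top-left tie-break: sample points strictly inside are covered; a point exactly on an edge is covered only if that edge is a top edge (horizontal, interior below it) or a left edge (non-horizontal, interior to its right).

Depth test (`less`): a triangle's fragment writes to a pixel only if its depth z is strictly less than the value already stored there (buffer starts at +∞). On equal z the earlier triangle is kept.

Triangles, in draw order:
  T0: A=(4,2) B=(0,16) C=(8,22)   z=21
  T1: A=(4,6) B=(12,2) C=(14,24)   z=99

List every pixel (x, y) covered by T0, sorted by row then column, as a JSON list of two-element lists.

T0:
  2·area = 136  (B↔C swapped to make it positive)
  edge (4, 2)→(8, 22): d=(4,20) right/bottom  bias=-1
  edge (8, 22)→(0, 16): d=(-8,-6) top-left  bias=+0
  edge (0, 16)→(4, 2): d=(4,-14) top-left  bias=+0
    (1,3)@(3, 7): e=[40,90,6] → X
    (2,3)@(5, 7): e=[0,102,34] → .  [on edge]
    (1,4)@(3, 9): e=[48,74,14] → X
    (2,4)@(5, 9): e=[8,86,42] → X
    (3,4)@(7, 9): e=[-32,98,70] → .
    (1,5)@(3, 11): e=[56,58,22] → X
    (3,5)@(7, 11): e=[-24,82,78] → .
    (0,6)@(1, 13): e=[104,30,2] → X
    (3,6)@(7, 13): e=[-16,66,86] → .
    (0,7)@(1, 15): e=[112,14,10] → X
    (3,7)@(7, 15): e=[-8,50,94] → .
    (0,8)@(1, 17): e=[120,-2,18] → .
    (3,8)@(7, 17): e=[0,34,102] → .  [on edge]
  covered (16 px):
    . . . . . . . .
    . . . . . . . .
    . . . . . . . .
    . X . . . . . .
    . X X . . . . .
    . X X . . . . .
    X X X . . . . .
    X X X . . . . .
    . X X . . . . .
    . . X X . . . .
    . . . X . . . .
    . . . . . . . .
T1:
  2·area = 184
  edge (4, 6)→(12, 2): d=(8,-4) top-left  bias=+0
  edge (12, 2)→(14, 24): d=(2,22) right/bottom  bias=-1
  edge (14, 24)→(4, 6): d=(-10,-18) top-left  bias=+0
    (5,1)@(11, 3): e=[4,24,156] → X
    (6,1)@(13, 3): e=[12,-20,192] → .
    (3,2)@(7, 5): e=[4,116,64] → X
    (4,2)@(9, 5): e=[12,72,100] → X
    (6,2)@(13, 5): e=[28,-16,172] → .
    (2,3)@(5, 7): e=[12,164,8] → X
    (6,3)@(13, 7): e=[44,-12,152] → .
    (2,4)@(5, 9): e=[28,168,-12] → .
    (3,4)@(7, 9): e=[36,124,24] → X
    (6,4)@(13, 9): e=[60,-8,132] → .
    (3,5)@(7, 11): e=[52,128,4] → X
    (6,5)@(13, 11): e=[76,-4,112] → .
    (6,6)@(13, 13): e=[92,0,92] → .  [on edge]
    (4,7)@(9, 15): e=[92,92,0] → X  [on edge]
  covered (23 px):
    . . . . . . . .
    . . . . . X . .
    . . . X X X . .
    . . X X X X . .
    . . . X X X . .
    . . . X X X . .
    . . . . X X . .
    . . . . X X X .
    . . . . . X X .
    . . . . . . X .
    . . . . . . X .
    . . . . . . . .

Result: [[1,3],[1,4],[2,4],[1,5],[2,5],[0,6],[1,6],[2,6],[0,7],[1,7],[2,7],[1,8],[2,8],[2,9],[3,9],[3,10]]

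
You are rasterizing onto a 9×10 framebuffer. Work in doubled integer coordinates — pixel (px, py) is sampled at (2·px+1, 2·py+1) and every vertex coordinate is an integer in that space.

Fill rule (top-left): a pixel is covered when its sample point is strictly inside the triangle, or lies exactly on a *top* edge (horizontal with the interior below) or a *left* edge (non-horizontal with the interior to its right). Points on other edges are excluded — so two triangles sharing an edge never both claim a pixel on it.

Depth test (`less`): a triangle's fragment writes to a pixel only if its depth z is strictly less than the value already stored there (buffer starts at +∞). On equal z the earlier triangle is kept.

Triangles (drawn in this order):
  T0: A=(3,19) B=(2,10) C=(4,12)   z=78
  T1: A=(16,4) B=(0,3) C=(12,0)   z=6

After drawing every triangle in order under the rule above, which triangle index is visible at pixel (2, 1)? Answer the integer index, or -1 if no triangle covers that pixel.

T0:
  2·area = 16
  edge (3, 19)→(2, 10): d=(-1,-9) top-left  bias=+0
  edge (2, 10)→(4, 12): d=(2,2) right/bottom  bias=-1
  edge (4, 12)→(3, 19): d=(-1,7) right/bottom  bias=-1
    (0,0)@(1, 1): e=[0,-16,32] → ·  [on edge]
    (2,2)@(5, 5): e=[32,-16,0] → ·  [on edge]
    (0,4)@(1, 9): e=[-8,0,24] → ·  [on edge]
    (1,5)@(3, 11): e=[8,0,8] → ·  [on edge]
    (1,6)@(3, 13): e=[6,4,6] → █
    (2,6)@(5, 13): e=[24,0,-8] → ·  [on edge]
    (1,7)@(3, 15): e=[4,8,4] → █
    (2,7)@(5, 15): e=[22,4,-10] → ·
    (3,7)@(7, 15): e=[40,0,-24] → ·  [on edge]
    (1,8)@(3, 17): e=[2,12,2] → █
    (2,8)@(5, 17): e=[20,8,-12] → ·
    (4,8)@(9, 17): e=[56,0,-40] → ·  [on edge]
    (1,9)@(3, 19): e=[0,16,0] → ·  [on edge]
    (5,9)@(11, 19): e=[72,0,-56] → ·  [on edge]
  covered (3 px):
    · · · · · · · · ·
    · · · · · · · · ·
    · · · · · · · · ·
    · · · · · · · · ·
    · · · · · · · · ·
    · · · · · · · · ·
    · █ · · · · · · ·
    · █ · · · · · · ·
    · █ · · · · · · ·
    · · · · · · · · ·
T1:
  2·area = 60
  edge (16, 4)→(0, 3): d=(-16,-1) top-left  bias=+0
  edge (0, 3)→(12, 0): d=(12,-3) top-left  bias=+0
  edge (12, 0)→(16, 4): d=(4,4) right/bottom  bias=-1
    (4,0)@(9, 1): e=[41,3,16] → █
    (5,0)@(11, 1): e=[43,9,8] → █
    (6,0)@(13, 1): e=[45,15,0] → ·  [on edge]
    (0,1)@(1, 3): e=[1,3,56] → █
    (1,1)@(3, 3): e=[3,9,48] → █
    (2,1)@(5, 3): e=[5,15,40] → █
    (3,1)@(7, 3): e=[7,21,32] → █
    (6,1)@(13, 3): e=[13,39,8] → █
    (7,1)@(15, 3): e=[15,45,0] → ·  [on edge]
    (0,2)@(1, 5): e=[-31,27,64] → ·
    (1,2)@(3, 5): e=[-29,33,56] → ·
    (2,2)@(5, 5): e=[-27,39,48] → ·
    (8,2)@(17, 5): e=[-15,75,0] → ·  [on edge]
  covered (9 px):
    · · · · █ █ · · ·
    █ █ █ █ █ █ █ · ·
    · · · · · · · · ·
    · · · · · · · · ·
    · · · · · · · · ·
    · · · · · · · · ·
    · · · · · · · · ·
    · · · · · · · · ·
    · · · · · · · · ·
    · · · · · · · · ·

Z-buffer (winner per pixel, '.' = empty):
  . . . . 1 1 . . .
  1 1 1 1 1 1 1 . .
  . . . . . . . . .
  . . . . . . . . .
  . . . . . . . . .
  . . . . . . . . .
  . 0 . . . . . . .
  . 0 . . . . . . .
  . 0 . . . . . . .
  . . . . . . . . .

Result: 1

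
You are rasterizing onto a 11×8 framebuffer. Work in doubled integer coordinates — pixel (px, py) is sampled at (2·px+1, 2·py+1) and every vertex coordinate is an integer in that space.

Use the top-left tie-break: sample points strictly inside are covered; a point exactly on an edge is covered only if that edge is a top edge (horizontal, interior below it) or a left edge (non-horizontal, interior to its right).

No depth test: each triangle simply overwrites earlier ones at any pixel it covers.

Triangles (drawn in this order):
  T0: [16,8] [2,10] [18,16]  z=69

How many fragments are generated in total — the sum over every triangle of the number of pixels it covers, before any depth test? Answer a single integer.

T0:
  2·area = 116  (B↔C swapped to make it positive)
  edge (16, 8)→(18, 16): d=(2,8) right/bottom  bias=-1
  edge (18, 16)→(2, 10): d=(-16,-6) top-left  bias=+0
  edge (2, 10)→(16, 8): d=(14,-2) top-left  bias=+0
    (4,4)@(9, 9): e=[58,58,0] → X  [on edge]
    (5,4)@(11, 9): e=[42,70,4] → X
    (6,4)@(13, 9): e=[26,82,8] → X
    (7,4)@(15, 9): e=[10,94,12] → X
    (8,4)@(17, 9): e=[-6,106,16] → .
    (2,5)@(5, 11): e=[94,2,20] → X
    (3,5)@(7, 11): e=[78,14,24] → X
    (8,5)@(17, 11): e=[-2,74,44] → .
    (2,6)@(5, 13): e=[98,-30,48] → .
    (3,6)@(7, 13): e=[82,-18,52] → .
    (4,6)@(9, 13): e=[66,-6,56] → .
    (5,6)@(11, 13): e=[50,6,60] → X
  covered (15 px):
    . . . . . . . . . . .
    . . . . . . . . . . .
    . . . . . . . . . . .
    . . . . . . . . . . .
    . . . . X X X X . . .
    . . X X X X X X . . .
    . . . . . X X X X . .
    . . . . . . . . X . .

Answer: 15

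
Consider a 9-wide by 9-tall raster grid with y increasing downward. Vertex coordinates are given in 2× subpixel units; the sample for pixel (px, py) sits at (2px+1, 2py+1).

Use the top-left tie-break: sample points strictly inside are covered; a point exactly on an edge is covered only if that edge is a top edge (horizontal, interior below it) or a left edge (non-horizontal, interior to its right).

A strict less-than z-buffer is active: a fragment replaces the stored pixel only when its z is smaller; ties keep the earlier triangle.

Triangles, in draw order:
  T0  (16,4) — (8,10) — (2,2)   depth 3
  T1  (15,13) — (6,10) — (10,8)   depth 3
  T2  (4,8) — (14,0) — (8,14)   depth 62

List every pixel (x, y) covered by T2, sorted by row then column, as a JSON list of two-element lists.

T0:
  2·area = 100
  edge (16, 4)→(8, 10): d=(-8,6) right/bottom  bias=-1
  edge (8, 10)→(2, 2): d=(-6,-8) top-left  bias=+0
  edge (2, 2)→(16, 4): d=(14,2) right/bottom  bias=-1
    (1,1)@(3, 3): e=[86,2,12] → █
    (2,1)@(5, 3): e=[74,18,8] → █
    (3,1)@(7, 3): e=[62,34,4] → █
    (4,1)@(9, 3): e=[50,50,0] → ·  [on edge]
    (1,2)@(3, 5): e=[70,-10,40] → ·
    (2,2)@(5, 5): e=[58,6,36] → █
    (4,2)@(9, 5): e=[34,38,28] → █
    (5,2)@(11, 5): e=[22,54,24] → █
    (6,2)@(13, 5): e=[10,70,20] → █
    (7,2)@(15, 5): e=[-2,86,16] → ·
    (2,3)@(5, 7): e=[42,-6,64] → ·
    (3,3)@(7, 7): e=[30,10,60] → █
  covered (12 px):
    · · · · · · · · ·
    · █ █ █ · · · · ·
    · · █ █ █ █ █ · ·
    · · · █ █ █ · · ·
    · · · · █ · · · ·
    · · · · · · · · ·
    · · · · · · · · ·
    · · · · · · · · ·
    · · · · · · · · ·
T1:
  2·area = 30
  edge (15, 13)→(6, 10): d=(-9,-3) top-left  bias=+0
  edge (6, 10)→(10, 8): d=(4,-2) top-left  bias=+0
  edge (10, 8)→(15, 13): d=(5,5) right/bottom  bias=-1
    (1,0)@(3, 1): e=[72,-42,0] → ·  [on edge]
    (2,1)@(5, 3): e=[60,-30,0] → ·  [on edge]
    (3,2)@(7, 5): e=[48,-18,0] → ·  [on edge]
    (4,3)@(9, 7): e=[36,-6,0] → ·  [on edge]
    (1,4)@(3, 9): e=[0,-10,40] → ·  [on edge]
    (4,4)@(9, 9): e=[18,2,10] → █
    (5,4)@(11, 9): e=[24,6,0] → ·  [on edge]
    (4,5)@(9, 11): e=[0,10,20] → █  [on edge]
    (5,5)@(11, 11): e=[6,14,10] → █
    (6,5)@(13, 11): e=[12,18,0] → ·  [on edge]
    (4,6)@(9, 13): e=[-18,18,30] → ·
    (5,6)@(11, 13): e=[-12,22,20] → ·
    (7,6)@(15, 13): e=[0,30,0] → ·  [on edge]
    (8,7)@(17, 15): e=[-12,42,0] → ·  [on edge]
  covered (3 px):
    · · · · · · · · ·
    · · · · · · · · ·
    · · · · · · · · ·
    · · · · · · · · ·
    · · · · █ · · · ·
    · · · · █ █ · · ·
    · · · · · · · · ·
    · · · · · · · · ·
    · · · · · · · · ·
T2:
  2·area = 92
  edge (4, 8)→(14, 0): d=(10,-8) top-left  bias=+0
  edge (14, 0)→(8, 14): d=(-6,14) right/bottom  bias=-1
  edge (8, 14)→(4, 8): d=(-4,-6) top-left  bias=+0
    (6,0)@(13, 1): e=[2,8,82] → █
    (7,0)@(15, 1): e=[18,-20,94] → ·
    (5,1)@(11, 3): e=[6,24,62] → █
    (6,1)@(13, 3): e=[22,-4,74] → ·
    (4,2)@(9, 5): e=[10,40,42] → █
    (6,2)@(13, 5): e=[42,-16,66] → ·
    (3,3)@(7, 7): e=[14,56,22] → █
    (5,3)@(11, 7): e=[46,0,46] → ·  [on edge]
    (2,4)@(5, 9): e=[18,72,2] → █
    (5,4)@(11, 9): e=[66,-12,38] → ·
    (2,5)@(5, 11): e=[38,60,-6] → ·
    (3,5)@(7, 11): e=[54,32,6] → █
  covered (11 px):
    · · · · · · █ · ·
    · · · · · █ · · ·
    · · · · █ █ · · ·
    · · · █ █ · · · ·
    · · █ █ █ · · · ·
    · · · █ █ · · · ·
    · · · · · · · · ·
    · · · · · · · · ·
    · · · · · · · · ·

Result: [[6,0],[5,1],[4,2],[5,2],[3,3],[4,3],[2,4],[3,4],[4,4],[3,5],[4,5]]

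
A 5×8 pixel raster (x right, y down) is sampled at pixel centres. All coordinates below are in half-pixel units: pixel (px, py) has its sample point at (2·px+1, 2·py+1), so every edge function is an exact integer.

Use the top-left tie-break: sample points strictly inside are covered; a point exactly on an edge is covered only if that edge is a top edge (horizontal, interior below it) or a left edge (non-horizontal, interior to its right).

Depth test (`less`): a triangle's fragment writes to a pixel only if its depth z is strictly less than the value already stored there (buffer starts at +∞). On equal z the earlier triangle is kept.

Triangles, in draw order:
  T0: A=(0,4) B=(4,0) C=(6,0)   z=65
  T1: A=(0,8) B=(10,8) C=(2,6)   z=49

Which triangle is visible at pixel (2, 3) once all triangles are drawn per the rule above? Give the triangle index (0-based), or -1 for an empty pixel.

T0:
  2·area = 8
  edge (0, 4)→(4, 0): d=(4,-4) top-left  bias=+0
  edge (4, 0)→(6, 0): d=(2,0) top-left  bias=+0
  edge (6, 0)→(0, 4): d=(-6,4) right/bottom  bias=-1
    (1,0)@(3, 1): e=[0,2,6] → X  [on edge]
    (2,0)@(5, 1): e=[8,2,-2] → .
    (0,1)@(1, 3): e=[0,6,2] → X  [on edge]
    (1,1)@(3, 3): e=[8,6,-6] → .
    (0,2)@(1, 5): e=[8,10,-10] → .
  covered (2 px):
    . X . . .
    X . . . .
    . . . . .
    . . . . .
    . . . . .
    . . . . .
    . . . . .
    . . . . .
T1:
  2·area = 20  (B↔C swapped to make it positive)
  edge (0, 8)→(2, 6): d=(2,-2) top-left  bias=+0
  edge (2, 6)→(10, 8): d=(8,2) right/bottom  bias=-1
  edge (10, 8)→(0, 8): d=(-10,0) right/bottom  bias=-1
    (3,0)@(7, 1): e=[0,-50,70] → .  [on edge]
    (2,1)@(5, 3): e=[0,-30,50] → .  [on edge]
    (1,2)@(3, 5): e=[0,-10,30] → .  [on edge]
    (0,3)@(1, 7): e=[0,10,10] → X  [on edge]
    (1,3)@(3, 7): e=[4,6,10] → X
    (2,3)@(5, 7): e=[8,2,10] → X
    (3,3)@(7, 7): e=[12,-2,10] → .
    (0,4)@(1, 9): e=[4,26,-10] → .
    (1,4)@(3, 9): e=[8,22,-10] → .
    (2,4)@(5, 9): e=[12,18,-10] → .
  covered (3 px):
    . . . . .
    . . . . .
    . . . . .
    X X X . .
    . . . . .
    . . . . .
    . . . . .
    . . . . .

Z-buffer (winner per pixel, '.' = empty):
  . 0 . . .
  0 . . . .
  . . . . .
  1 1 1 . .
  . . . . .
  . . . . .
  . . . . .
  . . . . .

Final: 1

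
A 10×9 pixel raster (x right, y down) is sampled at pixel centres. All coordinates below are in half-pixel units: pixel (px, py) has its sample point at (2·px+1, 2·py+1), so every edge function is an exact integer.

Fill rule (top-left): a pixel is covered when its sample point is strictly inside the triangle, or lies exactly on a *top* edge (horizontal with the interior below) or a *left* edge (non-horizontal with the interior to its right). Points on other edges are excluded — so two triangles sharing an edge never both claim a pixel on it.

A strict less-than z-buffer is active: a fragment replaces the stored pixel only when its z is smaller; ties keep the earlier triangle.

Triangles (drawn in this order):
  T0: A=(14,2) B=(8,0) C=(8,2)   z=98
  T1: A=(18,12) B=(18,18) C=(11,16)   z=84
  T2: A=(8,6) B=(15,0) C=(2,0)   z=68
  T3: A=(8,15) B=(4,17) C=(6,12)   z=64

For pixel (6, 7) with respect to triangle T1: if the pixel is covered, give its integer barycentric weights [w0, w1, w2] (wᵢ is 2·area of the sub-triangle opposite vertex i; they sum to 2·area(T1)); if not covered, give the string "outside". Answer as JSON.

T0:
  2·area = 12  (B↔C swapped to make it positive)
  edge (14, 2)→(8, 2): d=(-6,0) right/bottom  bias=-1
  edge (8, 2)→(8, 0): d=(0,-2) top-left  bias=+0
  edge (8, 0)→(14, 2): d=(6,2) right/bottom  bias=-1
    (4,0)@(9, 1): e=[6,2,4] → X
    (5,0)@(11, 1): e=[6,6,0] → .  [on edge]
    (4,1)@(9, 3): e=[-6,2,16] → .
    (8,1)@(17, 3): e=[-6,18,0] → .  [on edge]
  covered (1 px):
    . . . . X . . . . .
    . . . . . . . . . .
    . . . . . . . . . .
    . . . . . . . . . .
    . . . . . . . . . .
    . . . . . . . . . .
    . . . . . . . . . .
    . . . . . . . . . .
    . . . . . . . . . .
T1:
  2·area = 42
  edge (18, 12)→(18, 18): d=(0,6) right/bottom  bias=-1
  edge (18, 18)→(11, 16): d=(-7,-2) top-left  bias=+0
  edge (11, 16)→(18, 12): d=(7,-4) top-left  bias=+0
    (8,6)@(17, 13): e=[6,33,3] → X
    (9,6)@(19, 13): e=[-6,37,11] → .
    (6,7)@(13, 15): e=[30,11,1] → X
    (7,7)@(15, 15): e=[18,15,9] → X
    (9,7)@(19, 15): e=[-6,23,25] → .
    (6,8)@(13, 17): e=[30,-3,15] → .
    (7,8)@(15, 17): e=[18,1,23] → X
    (9,8)@(19, 17): e=[-6,9,39] → .
  covered (6 px):
    . . . . . . . . . .
    . . . . . . . . . .
    . . . . . . . . . .
    . . . . . . . . . .
    . . . . . . . . . .
    . . . . . . . . . .
    . . . . . . . . X .
    . . . . . . X X X .
    . . . . . . . X X .
T2:
  2·area = 78  (B↔C swapped to make it positive)
  edge (8, 6)→(2, 0): d=(-6,-6) top-left  bias=+0
  edge (2, 0)→(15, 0): d=(13,0) top-left  bias=+0
  edge (15, 0)→(8, 6): d=(-7,6) right/bottom  bias=-1
    (1,0)@(3, 1): e=[0,13,65] → X  [on edge]
    (2,0)@(5, 1): e=[12,13,53] → X
    (3,0)@(7, 1): e=[24,13,41] → X
    (4,0)@(9, 1): e=[36,13,29] → X
    (5,0)@(11, 1): e=[48,13,17] → X
    (6,0)@(13, 1): e=[60,13,5] → X
    (7,0)@(15, 1): e=[72,13,-7] → .
    (1,1)@(3, 3): e=[-12,39,51] → .
    (2,1)@(5, 3): e=[0,39,39] → X  [on edge]
    (6,1)@(13, 3): e=[48,39,-9] → .
    (2,2)@(5, 5): e=[-12,65,25] → .
    (3,2)@(7, 5): e=[0,65,13] → X  [on edge]
    (4,3)@(9, 7): e=[0,91,-13] → .  [on edge]
    (5,4)@(11, 9): e=[0,117,-39] → .  [on edge]
    (6,5)@(13, 11): e=[0,143,-65] → .  [on edge]
    (7,6)@(15, 13): e=[0,169,-91] → .  [on edge]
    (8,7)@(17, 15): e=[0,195,-117] → .  [on edge]
    (9,8)@(19, 17): e=[0,221,-143] → .  [on edge]
  covered (12 px):
    . X X X X X X . . .
    . . X X X X . . . .
    . . . X X . . . . .
    . . . . . . . . . .
    . . . . . . . . . .
    . . . . . . . . . .
    . . . . . . . . . .
    . . . . . . . . . .
    . . . . . . . . . .
T3:
  2·area = 16
  edge (8, 15)→(4, 17): d=(-4,2) right/bottom  bias=-1
  edge (4, 17)→(6, 12): d=(2,-5) top-left  bias=+0
  edge (6, 12)→(8, 15): d=(2,3) right/bottom  bias=-1
    (2,7)@(5, 15): e=[6,1,9] → X
    (3,7)@(7, 15): e=[2,11,3] → X
    (4,7)@(9, 15): e=[-2,21,-3] → .
    (2,8)@(5, 17): e=[-2,5,13] → .
    (3,8)@(7, 17): e=[-6,15,7] → .
  covered (2 px):
    . . . . . . . . . .
    . . . . . . . . . .
    . . . . . . . . . .
    . . . . . . . . . .
    . . . . . . . . . .
    . . . . . . . . . .
    . . . . . . . . . .
    . . X X . . . . . .
    . . . . . . . . . .

Final: [11,1,30]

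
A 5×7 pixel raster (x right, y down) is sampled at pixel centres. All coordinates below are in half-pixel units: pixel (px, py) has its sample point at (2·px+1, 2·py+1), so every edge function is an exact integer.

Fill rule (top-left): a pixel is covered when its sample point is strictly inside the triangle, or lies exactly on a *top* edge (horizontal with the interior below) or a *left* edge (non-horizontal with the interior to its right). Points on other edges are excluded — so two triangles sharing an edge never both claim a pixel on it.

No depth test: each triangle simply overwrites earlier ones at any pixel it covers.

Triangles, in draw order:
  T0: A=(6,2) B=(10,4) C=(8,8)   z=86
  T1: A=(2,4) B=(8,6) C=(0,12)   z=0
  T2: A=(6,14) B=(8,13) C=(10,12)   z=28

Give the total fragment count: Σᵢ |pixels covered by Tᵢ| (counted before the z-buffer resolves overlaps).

T0:
  2·area = 20
  edge (6, 2)→(10, 4): d=(4,2) right/bottom  bias=-1
  edge (10, 4)→(8, 8): d=(-2,4) right/bottom  bias=-1
  edge (8, 8)→(6, 2): d=(-2,-6) top-left  bias=+0
    (3,1)@(7, 3): e=[2,14,4] → X
    (4,1)@(9, 3): e=[-2,6,16] → .
    (3,2)@(7, 5): e=[10,10,0] → X  [on edge]
    (4,2)@(9, 5): e=[6,2,12] → X
    (3,3)@(7, 7): e=[18,6,-4] → .
    (4,3)@(9, 7): e=[14,-2,8] → .
    (4,5)@(9, 11): e=[30,-10,0] → .  [on edge]
  covered (3 px):
    . . . . .
    . . . X .
    . . . X X
    . . . . .
    . . . . .
    . . . . .
    . . . . .
T1:
  2·area = 52
  edge (2, 4)→(8, 6): d=(6,2) right/bottom  bias=-1
  edge (8, 6)→(0, 12): d=(-8,6) right/bottom  bias=-1
  edge (0, 12)→(2, 4): d=(2,-8) top-left  bias=+0
    (1,2)@(3, 5): e=[4,38,10] → X
    (2,2)@(5, 5): e=[0,26,26] → .  [on edge]
    (1,3)@(3, 7): e=[16,22,14] → X
    (2,3)@(5, 7): e=[12,10,30] → X
    (3,3)@(7, 7): e=[8,-2,46] → .
    (0,4)@(1, 9): e=[32,18,2] → X
    (2,4)@(5, 9): e=[24,-6,34] → .
    (0,5)@(1, 11): e=[44,2,6] → X
    (1,5)@(3, 11): e=[40,-10,22] → .
    (0,6)@(1, 13): e=[56,-14,10] → .
  covered (6 px):
    . . . . .
    . . . . .
    . X . . .
    . X X . .
    X X . . .
    X . . . .
    . . . . .
T2:
  degenerate (2·area = 0) — covers nothing

Result: 9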